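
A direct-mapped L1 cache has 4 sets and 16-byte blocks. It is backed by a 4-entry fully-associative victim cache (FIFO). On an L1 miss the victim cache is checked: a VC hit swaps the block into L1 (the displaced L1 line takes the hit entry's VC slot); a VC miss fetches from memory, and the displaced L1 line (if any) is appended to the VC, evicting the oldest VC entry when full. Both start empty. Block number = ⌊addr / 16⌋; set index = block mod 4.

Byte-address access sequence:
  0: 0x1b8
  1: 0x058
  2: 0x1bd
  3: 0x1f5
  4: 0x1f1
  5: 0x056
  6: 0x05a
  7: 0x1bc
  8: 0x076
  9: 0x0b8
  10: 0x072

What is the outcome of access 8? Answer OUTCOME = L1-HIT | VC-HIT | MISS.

OUTCOME = MISS

0: 0x1b8 (blk 27, set 3) → MISS  vc=[]
1: 0x58 (blk 5, set 1) → MISS  vc=[]
2: 0x1bd (blk 27, set 3) → L1-HIT  vc=[]
3: 0x1f5 (blk 31, set 3) → MISS  vc=[27]
4: 0x1f1 (blk 31, set 3) → L1-HIT  vc=[27]
5: 0x56 (blk 5, set 1) → L1-HIT  vc=[27]
6: 0x5a (blk 5, set 1) → L1-HIT  vc=[27]
7: 0x1bc (blk 27, set 3) → VC-HIT  vc=[31]
8: 0x76 (blk 7, set 3) → MISS  vc=[31, 27]
9: 0xb8 (blk 11, set 3) → MISS  vc=[31, 27, 7]
10: 0x72 (blk 7, set 3) → VC-HIT  vc=[31, 27, 11]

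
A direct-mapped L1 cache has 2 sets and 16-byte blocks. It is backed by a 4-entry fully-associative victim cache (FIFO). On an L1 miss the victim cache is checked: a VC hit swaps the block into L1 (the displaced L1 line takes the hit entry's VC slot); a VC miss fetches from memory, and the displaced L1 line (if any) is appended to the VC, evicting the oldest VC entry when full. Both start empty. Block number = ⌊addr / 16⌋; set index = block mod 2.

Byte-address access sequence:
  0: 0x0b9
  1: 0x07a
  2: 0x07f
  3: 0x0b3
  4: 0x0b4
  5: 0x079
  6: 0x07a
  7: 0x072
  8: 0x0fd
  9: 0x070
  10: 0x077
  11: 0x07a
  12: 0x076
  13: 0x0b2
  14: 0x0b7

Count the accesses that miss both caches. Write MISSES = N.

MISSES = 3

  [0] addr=0xb9 blk=11 s=1: MISS | VC []
  [1] addr=0x7a blk=7 s=1: MISS | VC [11]
  [2] addr=0x7f blk=7 s=1: L1-HIT | VC [11]
  [3] addr=0xb3 blk=11 s=1: VC-HIT | VC [7]
  [4] addr=0xb4 blk=11 s=1: L1-HIT | VC [7]
  [5] addr=0x79 blk=7 s=1: VC-HIT | VC [11]
  [6] addr=0x7a blk=7 s=1: L1-HIT | VC [11]
  [7] addr=0x72 blk=7 s=1: L1-HIT | VC [11]
  [8] addr=0xfd blk=15 s=1: MISS | VC [11, 7]
  [9] addr=0x70 blk=7 s=1: VC-HIT | VC [11, 15]
  [10] addr=0x77 blk=7 s=1: L1-HIT | VC [11, 15]
  [11] addr=0x7a blk=7 s=1: L1-HIT | VC [11, 15]
  [12] addr=0x76 blk=7 s=1: L1-HIT | VC [11, 15]
  [13] addr=0xb2 blk=11 s=1: VC-HIT | VC [7, 15]
  [14] addr=0xb7 blk=11 s=1: L1-HIT | VC [7, 15]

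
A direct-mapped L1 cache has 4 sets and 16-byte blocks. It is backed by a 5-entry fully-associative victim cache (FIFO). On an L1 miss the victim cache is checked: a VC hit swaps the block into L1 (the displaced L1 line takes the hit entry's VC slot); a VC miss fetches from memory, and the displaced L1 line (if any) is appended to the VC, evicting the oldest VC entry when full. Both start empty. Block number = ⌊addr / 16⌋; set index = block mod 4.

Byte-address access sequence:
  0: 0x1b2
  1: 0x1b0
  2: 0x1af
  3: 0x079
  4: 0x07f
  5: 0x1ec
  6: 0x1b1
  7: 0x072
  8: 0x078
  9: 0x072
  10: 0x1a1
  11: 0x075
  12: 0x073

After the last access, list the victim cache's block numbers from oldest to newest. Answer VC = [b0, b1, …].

#0 0x1b2→b27/s3 MISS; vc=[]
#1 0x1b0→b27/s3 L1-HIT; vc=[]
#2 0x1af→b26/s2 MISS; vc=[]
#3 0x79→b7/s3 MISS; vc=[27]
#4 0x7f→b7/s3 L1-HIT; vc=[27]
#5 0x1ec→b30/s2 MISS; vc=[27,26]
#6 0x1b1→b27/s3 VC-HIT; vc=[7,26]
#7 0x72→b7/s3 VC-HIT; vc=[27,26]
#8 0x78→b7/s3 L1-HIT; vc=[27,26]
#9 0x72→b7/s3 L1-HIT; vc=[27,26]
#10 0x1a1→b26/s2 VC-HIT; vc=[27,30]
#11 0x75→b7/s3 L1-HIT; vc=[27,30]
#12 0x73→b7/s3 L1-HIT; vc=[27,30]

VC = [27, 30]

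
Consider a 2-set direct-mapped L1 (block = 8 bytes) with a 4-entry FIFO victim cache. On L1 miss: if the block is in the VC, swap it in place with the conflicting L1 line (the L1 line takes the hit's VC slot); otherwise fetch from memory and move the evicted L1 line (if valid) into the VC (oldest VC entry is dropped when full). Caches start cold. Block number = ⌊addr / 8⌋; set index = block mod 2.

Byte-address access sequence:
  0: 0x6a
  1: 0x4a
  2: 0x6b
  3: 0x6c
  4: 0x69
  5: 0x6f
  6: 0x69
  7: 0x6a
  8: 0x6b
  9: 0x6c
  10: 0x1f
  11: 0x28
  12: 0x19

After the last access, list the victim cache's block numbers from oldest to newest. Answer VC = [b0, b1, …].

0: 0x6a (blk 13, set 1) → MISS  vc=[]
1: 0x4a (blk 9, set 1) → MISS  vc=[13]
2: 0x6b (blk 13, set 1) → VC-HIT  vc=[9]
3: 0x6c (blk 13, set 1) → L1-HIT  vc=[9]
4: 0x69 (blk 13, set 1) → L1-HIT  vc=[9]
5: 0x6f (blk 13, set 1) → L1-HIT  vc=[9]
6: 0x69 (blk 13, set 1) → L1-HIT  vc=[9]
7: 0x6a (blk 13, set 1) → L1-HIT  vc=[9]
8: 0x6b (blk 13, set 1) → L1-HIT  vc=[9]
9: 0x6c (blk 13, set 1) → L1-HIT  vc=[9]
10: 0x1f (blk 3, set 1) → MISS  vc=[9, 13]
11: 0x28 (blk 5, set 1) → MISS  vc=[9, 13, 3]
12: 0x19 (blk 3, set 1) → VC-HIT  vc=[9, 13, 5]

VC = [9, 13, 5]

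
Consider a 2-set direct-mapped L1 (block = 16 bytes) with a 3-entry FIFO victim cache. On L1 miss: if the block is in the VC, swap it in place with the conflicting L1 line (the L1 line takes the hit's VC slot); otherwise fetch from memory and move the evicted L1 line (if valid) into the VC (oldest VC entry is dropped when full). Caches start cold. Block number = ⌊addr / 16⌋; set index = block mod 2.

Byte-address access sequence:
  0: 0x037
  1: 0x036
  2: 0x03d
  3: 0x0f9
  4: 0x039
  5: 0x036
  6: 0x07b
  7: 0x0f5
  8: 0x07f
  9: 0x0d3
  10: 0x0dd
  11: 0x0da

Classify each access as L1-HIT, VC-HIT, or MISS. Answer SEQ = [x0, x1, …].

SEQ = [MISS, L1-HIT, L1-HIT, MISS, VC-HIT, L1-HIT, MISS, VC-HIT, VC-HIT, MISS, L1-HIT, L1-HIT]

0: 0x37 (blk 3, set 1) → MISS  vc=[]
1: 0x36 (blk 3, set 1) → L1-HIT  vc=[]
2: 0x3d (blk 3, set 1) → L1-HIT  vc=[]
3: 0xf9 (blk 15, set 1) → MISS  vc=[3]
4: 0x39 (blk 3, set 1) → VC-HIT  vc=[15]
5: 0x36 (blk 3, set 1) → L1-HIT  vc=[15]
6: 0x7b (blk 7, set 1) → MISS  vc=[15, 3]
7: 0xf5 (blk 15, set 1) → VC-HIT  vc=[7, 3]
8: 0x7f (blk 7, set 1) → VC-HIT  vc=[15, 3]
9: 0xd3 (blk 13, set 1) → MISS  vc=[15, 3, 7]
10: 0xdd (blk 13, set 1) → L1-HIT  vc=[15, 3, 7]
11: 0xda (blk 13, set 1) → L1-HIT  vc=[15, 3, 7]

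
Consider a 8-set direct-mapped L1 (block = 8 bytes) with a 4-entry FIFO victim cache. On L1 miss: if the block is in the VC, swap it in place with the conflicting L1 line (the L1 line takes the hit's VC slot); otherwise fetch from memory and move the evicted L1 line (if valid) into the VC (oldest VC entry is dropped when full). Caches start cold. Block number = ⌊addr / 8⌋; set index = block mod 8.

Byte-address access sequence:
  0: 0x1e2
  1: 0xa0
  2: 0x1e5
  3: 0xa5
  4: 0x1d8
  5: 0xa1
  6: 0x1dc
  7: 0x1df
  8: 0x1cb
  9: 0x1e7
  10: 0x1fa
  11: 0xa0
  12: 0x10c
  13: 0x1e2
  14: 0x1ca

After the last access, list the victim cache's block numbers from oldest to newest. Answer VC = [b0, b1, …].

VC = [20, 33]

  [0] addr=0x1e2 blk=60 s=4: MISS | VC []
  [1] addr=0xa0 blk=20 s=4: MISS | VC [60]
  [2] addr=0x1e5 blk=60 s=4: VC-HIT | VC [20]
  [3] addr=0xa5 blk=20 s=4: VC-HIT | VC [60]
  [4] addr=0x1d8 blk=59 s=3: MISS | VC [60]
  [5] addr=0xa1 blk=20 s=4: L1-HIT | VC [60]
  [6] addr=0x1dc blk=59 s=3: L1-HIT | VC [60]
  [7] addr=0x1df blk=59 s=3: L1-HIT | VC [60]
  [8] addr=0x1cb blk=57 s=1: MISS | VC [60]
  [9] addr=0x1e7 blk=60 s=4: VC-HIT | VC [20]
  [10] addr=0x1fa blk=63 s=7: MISS | VC [20]
  [11] addr=0xa0 blk=20 s=4: VC-HIT | VC [60]
  [12] addr=0x10c blk=33 s=1: MISS | VC [60, 57]
  [13] addr=0x1e2 blk=60 s=4: VC-HIT | VC [20, 57]
  [14] addr=0x1ca blk=57 s=1: VC-HIT | VC [20, 33]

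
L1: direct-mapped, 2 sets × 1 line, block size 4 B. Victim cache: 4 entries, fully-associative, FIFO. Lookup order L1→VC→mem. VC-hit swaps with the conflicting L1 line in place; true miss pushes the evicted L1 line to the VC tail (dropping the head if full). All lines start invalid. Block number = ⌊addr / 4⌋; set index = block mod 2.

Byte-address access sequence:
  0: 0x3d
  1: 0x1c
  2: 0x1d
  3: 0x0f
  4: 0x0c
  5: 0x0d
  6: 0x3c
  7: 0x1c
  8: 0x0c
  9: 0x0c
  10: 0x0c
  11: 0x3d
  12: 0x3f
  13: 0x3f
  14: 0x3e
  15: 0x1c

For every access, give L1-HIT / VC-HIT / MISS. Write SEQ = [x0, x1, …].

#0 0x3d→b15/s1 MISS; vc=[]
#1 0x1c→b7/s1 MISS; vc=[15]
#2 0x1d→b7/s1 L1-HIT; vc=[15]
#3 0xf→b3/s1 MISS; vc=[15,7]
#4 0xc→b3/s1 L1-HIT; vc=[15,7]
#5 0xd→b3/s1 L1-HIT; vc=[15,7]
#6 0x3c→b15/s1 VC-HIT; vc=[3,7]
#7 0x1c→b7/s1 VC-HIT; vc=[3,15]
#8 0xc→b3/s1 VC-HIT; vc=[7,15]
#9 0xc→b3/s1 L1-HIT; vc=[7,15]
#10 0xc→b3/s1 L1-HIT; vc=[7,15]
#11 0x3d→b15/s1 VC-HIT; vc=[7,3]
#12 0x3f→b15/s1 L1-HIT; vc=[7,3]
#13 0x3f→b15/s1 L1-HIT; vc=[7,3]
#14 0x3e→b15/s1 L1-HIT; vc=[7,3]
#15 0x1c→b7/s1 VC-HIT; vc=[15,3]

SEQ = [MISS, MISS, L1-HIT, MISS, L1-HIT, L1-HIT, VC-HIT, VC-HIT, VC-HIT, L1-HIT, L1-HIT, VC-HIT, L1-HIT, L1-HIT, L1-HIT, VC-HIT]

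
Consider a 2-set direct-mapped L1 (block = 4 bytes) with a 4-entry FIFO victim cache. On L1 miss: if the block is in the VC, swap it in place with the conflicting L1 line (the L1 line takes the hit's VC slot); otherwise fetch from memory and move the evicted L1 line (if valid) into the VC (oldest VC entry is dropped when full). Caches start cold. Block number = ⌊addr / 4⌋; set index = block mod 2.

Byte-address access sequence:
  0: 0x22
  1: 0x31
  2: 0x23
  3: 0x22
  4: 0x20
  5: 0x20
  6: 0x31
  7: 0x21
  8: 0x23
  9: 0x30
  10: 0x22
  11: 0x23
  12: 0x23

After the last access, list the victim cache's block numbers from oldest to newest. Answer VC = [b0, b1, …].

VC = [12]

  [0] addr=0x22 blk=8 s=0: MISS | VC []
  [1] addr=0x31 blk=12 s=0: MISS | VC [8]
  [2] addr=0x23 blk=8 s=0: VC-HIT | VC [12]
  [3] addr=0x22 blk=8 s=0: L1-HIT | VC [12]
  [4] addr=0x20 blk=8 s=0: L1-HIT | VC [12]
  [5] addr=0x20 blk=8 s=0: L1-HIT | VC [12]
  [6] addr=0x31 blk=12 s=0: VC-HIT | VC [8]
  [7] addr=0x21 blk=8 s=0: VC-HIT | VC [12]
  [8] addr=0x23 blk=8 s=0: L1-HIT | VC [12]
  [9] addr=0x30 blk=12 s=0: VC-HIT | VC [8]
  [10] addr=0x22 blk=8 s=0: VC-HIT | VC [12]
  [11] addr=0x23 blk=8 s=0: L1-HIT | VC [12]
  [12] addr=0x23 blk=8 s=0: L1-HIT | VC [12]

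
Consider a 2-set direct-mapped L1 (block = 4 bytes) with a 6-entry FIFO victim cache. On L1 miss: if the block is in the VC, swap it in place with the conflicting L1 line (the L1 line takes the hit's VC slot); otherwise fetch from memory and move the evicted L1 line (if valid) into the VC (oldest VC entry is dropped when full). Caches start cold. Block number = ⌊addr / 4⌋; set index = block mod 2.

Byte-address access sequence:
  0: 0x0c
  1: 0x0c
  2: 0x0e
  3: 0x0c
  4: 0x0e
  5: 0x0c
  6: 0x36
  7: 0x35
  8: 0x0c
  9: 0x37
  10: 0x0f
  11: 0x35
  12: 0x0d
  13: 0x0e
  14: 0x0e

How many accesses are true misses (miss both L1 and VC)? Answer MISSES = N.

MISSES = 2

0: 0xc (blk 3, set 1) → MISS  vc=[]
1: 0xc (blk 3, set 1) → L1-HIT  vc=[]
2: 0xe (blk 3, set 1) → L1-HIT  vc=[]
3: 0xc (blk 3, set 1) → L1-HIT  vc=[]
4: 0xe (blk 3, set 1) → L1-HIT  vc=[]
5: 0xc (blk 3, set 1) → L1-HIT  vc=[]
6: 0x36 (blk 13, set 1) → MISS  vc=[3]
7: 0x35 (blk 13, set 1) → L1-HIT  vc=[3]
8: 0xc (blk 3, set 1) → VC-HIT  vc=[13]
9: 0x37 (blk 13, set 1) → VC-HIT  vc=[3]
10: 0xf (blk 3, set 1) → VC-HIT  vc=[13]
11: 0x35 (blk 13, set 1) → VC-HIT  vc=[3]
12: 0xd (blk 3, set 1) → VC-HIT  vc=[13]
13: 0xe (blk 3, set 1) → L1-HIT  vc=[13]
14: 0xe (blk 3, set 1) → L1-HIT  vc=[13]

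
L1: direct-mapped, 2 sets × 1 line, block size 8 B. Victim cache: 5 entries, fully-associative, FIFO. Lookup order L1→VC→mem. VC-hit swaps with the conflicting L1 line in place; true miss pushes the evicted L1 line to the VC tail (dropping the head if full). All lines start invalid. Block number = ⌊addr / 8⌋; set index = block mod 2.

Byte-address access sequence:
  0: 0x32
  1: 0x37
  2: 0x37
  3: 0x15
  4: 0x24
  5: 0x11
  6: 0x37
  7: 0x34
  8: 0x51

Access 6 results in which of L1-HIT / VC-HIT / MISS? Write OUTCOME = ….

OUTCOME = VC-HIT

#0 0x32→b6/s0 MISS; vc=[]
#1 0x37→b6/s0 L1-HIT; vc=[]
#2 0x37→b6/s0 L1-HIT; vc=[]
#3 0x15→b2/s0 MISS; vc=[6]
#4 0x24→b4/s0 MISS; vc=[6,2]
#5 0x11→b2/s0 VC-HIT; vc=[6,4]
#6 0x37→b6/s0 VC-HIT; vc=[2,4]
#7 0x34→b6/s0 L1-HIT; vc=[2,4]
#8 0x51→b10/s0 MISS; vc=[2,4,6]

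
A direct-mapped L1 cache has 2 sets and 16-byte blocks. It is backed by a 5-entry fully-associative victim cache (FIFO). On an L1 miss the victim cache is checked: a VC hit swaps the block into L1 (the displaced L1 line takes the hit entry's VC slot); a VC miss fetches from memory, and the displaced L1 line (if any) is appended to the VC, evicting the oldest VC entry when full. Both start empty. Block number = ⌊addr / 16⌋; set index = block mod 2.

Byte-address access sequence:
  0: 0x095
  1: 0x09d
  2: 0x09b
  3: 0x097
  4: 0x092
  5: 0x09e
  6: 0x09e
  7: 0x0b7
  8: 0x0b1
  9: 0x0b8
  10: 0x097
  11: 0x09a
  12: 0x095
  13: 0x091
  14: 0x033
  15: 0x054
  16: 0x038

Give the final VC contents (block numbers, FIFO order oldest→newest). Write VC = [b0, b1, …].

VC = [11, 9, 5]

#0 0x95→b9/s1 MISS; vc=[]
#1 0x9d→b9/s1 L1-HIT; vc=[]
#2 0x9b→b9/s1 L1-HIT; vc=[]
#3 0x97→b9/s1 L1-HIT; vc=[]
#4 0x92→b9/s1 L1-HIT; vc=[]
#5 0x9e→b9/s1 L1-HIT; vc=[]
#6 0x9e→b9/s1 L1-HIT; vc=[]
#7 0xb7→b11/s1 MISS; vc=[9]
#8 0xb1→b11/s1 L1-HIT; vc=[9]
#9 0xb8→b11/s1 L1-HIT; vc=[9]
#10 0x97→b9/s1 VC-HIT; vc=[11]
#11 0x9a→b9/s1 L1-HIT; vc=[11]
#12 0x95→b9/s1 L1-HIT; vc=[11]
#13 0x91→b9/s1 L1-HIT; vc=[11]
#14 0x33→b3/s1 MISS; vc=[11,9]
#15 0x54→b5/s1 MISS; vc=[11,9,3]
#16 0x38→b3/s1 VC-HIT; vc=[11,9,5]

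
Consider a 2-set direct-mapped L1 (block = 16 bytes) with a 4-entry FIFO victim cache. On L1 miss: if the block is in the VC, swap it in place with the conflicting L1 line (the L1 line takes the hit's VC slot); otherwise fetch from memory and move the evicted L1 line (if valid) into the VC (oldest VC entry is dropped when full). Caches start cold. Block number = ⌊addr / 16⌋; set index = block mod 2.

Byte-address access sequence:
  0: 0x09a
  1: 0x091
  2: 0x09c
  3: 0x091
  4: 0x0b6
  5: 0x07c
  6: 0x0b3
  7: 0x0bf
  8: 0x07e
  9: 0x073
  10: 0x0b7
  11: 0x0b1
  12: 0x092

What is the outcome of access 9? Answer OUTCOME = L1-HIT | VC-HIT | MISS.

  [0] addr=0x9a blk=9 s=1: MISS | VC []
  [1] addr=0x91 blk=9 s=1: L1-HIT | VC []
  [2] addr=0x9c blk=9 s=1: L1-HIT | VC []
  [3] addr=0x91 blk=9 s=1: L1-HIT | VC []
  [4] addr=0xb6 blk=11 s=1: MISS | VC [9]
  [5] addr=0x7c blk=7 s=1: MISS | VC [9, 11]
  [6] addr=0xb3 blk=11 s=1: VC-HIT | VC [9, 7]
  [7] addr=0xbf blk=11 s=1: L1-HIT | VC [9, 7]
  [8] addr=0x7e blk=7 s=1: VC-HIT | VC [9, 11]
  [9] addr=0x73 blk=7 s=1: L1-HIT | VC [9, 11]
  [10] addr=0xb7 blk=11 s=1: VC-HIT | VC [9, 7]
  [11] addr=0xb1 blk=11 s=1: L1-HIT | VC [9, 7]
  [12] addr=0x92 blk=9 s=1: VC-HIT | VC [11, 7]

OUTCOME = L1-HIT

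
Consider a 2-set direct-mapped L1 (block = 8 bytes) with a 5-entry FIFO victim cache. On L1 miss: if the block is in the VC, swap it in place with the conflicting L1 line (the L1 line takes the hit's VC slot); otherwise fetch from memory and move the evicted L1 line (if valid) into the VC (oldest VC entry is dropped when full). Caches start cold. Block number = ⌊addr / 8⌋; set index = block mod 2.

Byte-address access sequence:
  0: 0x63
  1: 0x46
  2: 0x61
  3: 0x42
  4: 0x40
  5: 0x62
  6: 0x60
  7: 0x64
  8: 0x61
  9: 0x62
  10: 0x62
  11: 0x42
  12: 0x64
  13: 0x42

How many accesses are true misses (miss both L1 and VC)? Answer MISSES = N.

  [0] addr=0x63 blk=12 s=0: MISS | VC []
  [1] addr=0x46 blk=8 s=0: MISS | VC [12]
  [2] addr=0x61 blk=12 s=0: VC-HIT | VC [8]
  [3] addr=0x42 blk=8 s=0: VC-HIT | VC [12]
  [4] addr=0x40 blk=8 s=0: L1-HIT | VC [12]
  [5] addr=0x62 blk=12 s=0: VC-HIT | VC [8]
  [6] addr=0x60 blk=12 s=0: L1-HIT | VC [8]
  [7] addr=0x64 blk=12 s=0: L1-HIT | VC [8]
  [8] addr=0x61 blk=12 s=0: L1-HIT | VC [8]
  [9] addr=0x62 blk=12 s=0: L1-HIT | VC [8]
  [10] addr=0x62 blk=12 s=0: L1-HIT | VC [8]
  [11] addr=0x42 blk=8 s=0: VC-HIT | VC [12]
  [12] addr=0x64 blk=12 s=0: VC-HIT | VC [8]
  [13] addr=0x42 blk=8 s=0: VC-HIT | VC [12]

MISSES = 2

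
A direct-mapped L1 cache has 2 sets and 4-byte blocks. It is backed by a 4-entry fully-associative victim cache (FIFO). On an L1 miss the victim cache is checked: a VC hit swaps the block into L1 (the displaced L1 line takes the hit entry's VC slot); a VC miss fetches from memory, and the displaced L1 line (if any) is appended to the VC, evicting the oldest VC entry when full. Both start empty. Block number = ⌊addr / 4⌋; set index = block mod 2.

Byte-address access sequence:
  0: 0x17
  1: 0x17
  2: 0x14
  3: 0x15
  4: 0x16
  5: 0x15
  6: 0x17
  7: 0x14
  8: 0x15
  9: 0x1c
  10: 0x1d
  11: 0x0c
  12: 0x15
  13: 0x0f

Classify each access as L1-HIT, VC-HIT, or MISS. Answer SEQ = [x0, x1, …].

SEQ = [MISS, L1-HIT, L1-HIT, L1-HIT, L1-HIT, L1-HIT, L1-HIT, L1-HIT, L1-HIT, MISS, L1-HIT, MISS, VC-HIT, VC-HIT]

  [0] addr=0x17 blk=5 s=1: MISS | VC []
  [1] addr=0x17 blk=5 s=1: L1-HIT | VC []
  [2] addr=0x14 blk=5 s=1: L1-HIT | VC []
  [3] addr=0x15 blk=5 s=1: L1-HIT | VC []
  [4] addr=0x16 blk=5 s=1: L1-HIT | VC []
  [5] addr=0x15 blk=5 s=1: L1-HIT | VC []
  [6] addr=0x17 blk=5 s=1: L1-HIT | VC []
  [7] addr=0x14 blk=5 s=1: L1-HIT | VC []
  [8] addr=0x15 blk=5 s=1: L1-HIT | VC []
  [9] addr=0x1c blk=7 s=1: MISS | VC [5]
  [10] addr=0x1d blk=7 s=1: L1-HIT | VC [5]
  [11] addr=0xc blk=3 s=1: MISS | VC [5, 7]
  [12] addr=0x15 blk=5 s=1: VC-HIT | VC [3, 7]
  [13] addr=0xf blk=3 s=1: VC-HIT | VC [5, 7]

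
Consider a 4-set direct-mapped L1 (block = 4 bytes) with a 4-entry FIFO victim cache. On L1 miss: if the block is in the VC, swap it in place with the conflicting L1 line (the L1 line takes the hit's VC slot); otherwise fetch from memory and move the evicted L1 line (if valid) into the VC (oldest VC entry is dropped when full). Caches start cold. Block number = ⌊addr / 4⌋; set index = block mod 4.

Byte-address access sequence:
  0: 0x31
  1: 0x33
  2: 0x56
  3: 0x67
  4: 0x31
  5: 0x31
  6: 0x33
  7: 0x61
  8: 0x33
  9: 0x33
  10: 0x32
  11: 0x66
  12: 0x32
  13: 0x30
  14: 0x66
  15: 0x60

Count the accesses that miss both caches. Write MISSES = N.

#0 0x31→b12/s0 MISS; vc=[]
#1 0x33→b12/s0 L1-HIT; vc=[]
#2 0x56→b21/s1 MISS; vc=[]
#3 0x67→b25/s1 MISS; vc=[21]
#4 0x31→b12/s0 L1-HIT; vc=[21]
#5 0x31→b12/s0 L1-HIT; vc=[21]
#6 0x33→b12/s0 L1-HIT; vc=[21]
#7 0x61→b24/s0 MISS; vc=[21,12]
#8 0x33→b12/s0 VC-HIT; vc=[21,24]
#9 0x33→b12/s0 L1-HIT; vc=[21,24]
#10 0x32→b12/s0 L1-HIT; vc=[21,24]
#11 0x66→b25/s1 L1-HIT; vc=[21,24]
#12 0x32→b12/s0 L1-HIT; vc=[21,24]
#13 0x30→b12/s0 L1-HIT; vc=[21,24]
#14 0x66→b25/s1 L1-HIT; vc=[21,24]
#15 0x60→b24/s0 VC-HIT; vc=[21,12]

MISSES = 4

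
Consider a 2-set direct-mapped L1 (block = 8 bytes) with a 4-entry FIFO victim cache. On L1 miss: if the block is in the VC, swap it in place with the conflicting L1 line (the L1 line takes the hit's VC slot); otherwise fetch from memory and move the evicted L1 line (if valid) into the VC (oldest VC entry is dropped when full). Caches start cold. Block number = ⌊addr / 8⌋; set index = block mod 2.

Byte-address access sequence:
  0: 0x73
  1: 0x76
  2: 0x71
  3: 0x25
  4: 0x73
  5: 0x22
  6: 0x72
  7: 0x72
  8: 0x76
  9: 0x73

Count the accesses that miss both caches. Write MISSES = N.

MISSES = 2

#0 0x73→b14/s0 MISS; vc=[]
#1 0x76→b14/s0 L1-HIT; vc=[]
#2 0x71→b14/s0 L1-HIT; vc=[]
#3 0x25→b4/s0 MISS; vc=[14]
#4 0x73→b14/s0 VC-HIT; vc=[4]
#5 0x22→b4/s0 VC-HIT; vc=[14]
#6 0x72→b14/s0 VC-HIT; vc=[4]
#7 0x72→b14/s0 L1-HIT; vc=[4]
#8 0x76→b14/s0 L1-HIT; vc=[4]
#9 0x73→b14/s0 L1-HIT; vc=[4]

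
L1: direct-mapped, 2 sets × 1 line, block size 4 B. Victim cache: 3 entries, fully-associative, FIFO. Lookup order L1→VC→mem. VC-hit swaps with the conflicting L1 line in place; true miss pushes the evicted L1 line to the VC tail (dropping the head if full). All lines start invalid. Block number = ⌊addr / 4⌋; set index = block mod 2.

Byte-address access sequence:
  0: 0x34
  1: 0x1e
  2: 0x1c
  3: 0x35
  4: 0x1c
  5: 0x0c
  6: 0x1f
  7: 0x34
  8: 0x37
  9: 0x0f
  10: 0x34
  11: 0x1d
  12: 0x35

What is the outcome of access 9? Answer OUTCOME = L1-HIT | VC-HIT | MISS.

OUTCOME = VC-HIT

  [0] addr=0x34 blk=13 s=1: MISS | VC []
  [1] addr=0x1e blk=7 s=1: MISS | VC [13]
  [2] addr=0x1c blk=7 s=1: L1-HIT | VC [13]
  [3] addr=0x35 blk=13 s=1: VC-HIT | VC [7]
  [4] addr=0x1c blk=7 s=1: VC-HIT | VC [13]
  [5] addr=0xc blk=3 s=1: MISS | VC [13, 7]
  [6] addr=0x1f blk=7 s=1: VC-HIT | VC [13, 3]
  [7] addr=0x34 blk=13 s=1: VC-HIT | VC [7, 3]
  [8] addr=0x37 blk=13 s=1: L1-HIT | VC [7, 3]
  [9] addr=0xf blk=3 s=1: VC-HIT | VC [7, 13]
  [10] addr=0x34 blk=13 s=1: VC-HIT | VC [7, 3]
  [11] addr=0x1d blk=7 s=1: VC-HIT | VC [13, 3]
  [12] addr=0x35 blk=13 s=1: VC-HIT | VC [7, 3]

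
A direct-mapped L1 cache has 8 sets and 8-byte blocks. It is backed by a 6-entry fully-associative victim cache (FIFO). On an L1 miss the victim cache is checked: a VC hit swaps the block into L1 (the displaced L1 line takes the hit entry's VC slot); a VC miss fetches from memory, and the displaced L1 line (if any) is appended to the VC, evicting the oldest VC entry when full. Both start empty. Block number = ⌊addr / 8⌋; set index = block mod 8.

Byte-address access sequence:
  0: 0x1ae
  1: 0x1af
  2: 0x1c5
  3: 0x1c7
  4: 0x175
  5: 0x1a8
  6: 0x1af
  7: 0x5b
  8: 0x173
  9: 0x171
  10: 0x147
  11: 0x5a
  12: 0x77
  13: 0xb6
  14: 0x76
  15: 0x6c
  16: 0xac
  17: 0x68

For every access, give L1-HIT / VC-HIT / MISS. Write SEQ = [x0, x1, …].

0: 0x1ae (blk 53, set 5) → MISS  vc=[]
1: 0x1af (blk 53, set 5) → L1-HIT  vc=[]
2: 0x1c5 (blk 56, set 0) → MISS  vc=[]
3: 0x1c7 (blk 56, set 0) → L1-HIT  vc=[]
4: 0x175 (blk 46, set 6) → MISS  vc=[]
5: 0x1a8 (blk 53, set 5) → L1-HIT  vc=[]
6: 0x1af (blk 53, set 5) → L1-HIT  vc=[]
7: 0x5b (blk 11, set 3) → MISS  vc=[]
8: 0x173 (blk 46, set 6) → L1-HIT  vc=[]
9: 0x171 (blk 46, set 6) → L1-HIT  vc=[]
10: 0x147 (blk 40, set 0) → MISS  vc=[56]
11: 0x5a (blk 11, set 3) → L1-HIT  vc=[56]
12: 0x77 (blk 14, set 6) → MISS  vc=[56, 46]
13: 0xb6 (blk 22, set 6) → MISS  vc=[56, 46, 14]
14: 0x76 (blk 14, set 6) → VC-HIT  vc=[56, 46, 22]
15: 0x6c (blk 13, set 5) → MISS  vc=[56, 46, 22, 53]
16: 0xac (blk 21, set 5) → MISS  vc=[56, 46, 22, 53, 13]
17: 0x68 (blk 13, set 5) → VC-HIT  vc=[56, 46, 22, 53, 21]

SEQ = [MISS, L1-HIT, MISS, L1-HIT, MISS, L1-HIT, L1-HIT, MISS, L1-HIT, L1-HIT, MISS, L1-HIT, MISS, MISS, VC-HIT, MISS, MISS, VC-HIT]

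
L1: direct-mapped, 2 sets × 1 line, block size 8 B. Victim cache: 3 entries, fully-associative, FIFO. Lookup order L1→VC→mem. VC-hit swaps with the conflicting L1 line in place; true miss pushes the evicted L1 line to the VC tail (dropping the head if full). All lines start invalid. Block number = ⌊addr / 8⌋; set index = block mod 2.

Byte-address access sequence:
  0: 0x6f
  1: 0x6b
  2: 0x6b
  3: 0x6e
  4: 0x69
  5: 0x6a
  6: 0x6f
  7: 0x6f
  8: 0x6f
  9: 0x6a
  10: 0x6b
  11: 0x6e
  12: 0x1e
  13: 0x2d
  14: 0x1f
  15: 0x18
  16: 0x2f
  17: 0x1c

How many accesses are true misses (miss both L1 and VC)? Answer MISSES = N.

  [0] addr=0x6f blk=13 s=1: MISS | VC []
  [1] addr=0x6b blk=13 s=1: L1-HIT | VC []
  [2] addr=0x6b blk=13 s=1: L1-HIT | VC []
  [3] addr=0x6e blk=13 s=1: L1-HIT | VC []
  [4] addr=0x69 blk=13 s=1: L1-HIT | VC []
  [5] addr=0x6a blk=13 s=1: L1-HIT | VC []
  [6] addr=0x6f blk=13 s=1: L1-HIT | VC []
  [7] addr=0x6f blk=13 s=1: L1-HIT | VC []
  [8] addr=0x6f blk=13 s=1: L1-HIT | VC []
  [9] addr=0x6a blk=13 s=1: L1-HIT | VC []
  [10] addr=0x6b blk=13 s=1: L1-HIT | VC []
  [11] addr=0x6e blk=13 s=1: L1-HIT | VC []
  [12] addr=0x1e blk=3 s=1: MISS | VC [13]
  [13] addr=0x2d blk=5 s=1: MISS | VC [13, 3]
  [14] addr=0x1f blk=3 s=1: VC-HIT | VC [13, 5]
  [15] addr=0x18 blk=3 s=1: L1-HIT | VC [13, 5]
  [16] addr=0x2f blk=5 s=1: VC-HIT | VC [13, 3]
  [17] addr=0x1c blk=3 s=1: VC-HIT | VC [13, 5]

MISSES = 3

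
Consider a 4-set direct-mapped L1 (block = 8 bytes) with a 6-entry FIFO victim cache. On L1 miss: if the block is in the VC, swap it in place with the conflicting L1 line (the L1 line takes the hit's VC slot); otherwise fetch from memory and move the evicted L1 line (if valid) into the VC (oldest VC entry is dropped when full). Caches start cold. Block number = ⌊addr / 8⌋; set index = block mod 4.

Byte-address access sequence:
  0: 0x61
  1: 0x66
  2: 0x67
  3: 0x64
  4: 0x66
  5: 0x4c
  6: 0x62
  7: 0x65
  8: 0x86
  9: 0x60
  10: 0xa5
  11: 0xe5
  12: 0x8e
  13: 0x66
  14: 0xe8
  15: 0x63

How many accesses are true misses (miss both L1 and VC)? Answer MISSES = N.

MISSES = 7

#0 0x61→b12/s0 MISS; vc=[]
#1 0x66→b12/s0 L1-HIT; vc=[]
#2 0x67→b12/s0 L1-HIT; vc=[]
#3 0x64→b12/s0 L1-HIT; vc=[]
#4 0x66→b12/s0 L1-HIT; vc=[]
#5 0x4c→b9/s1 MISS; vc=[]
#6 0x62→b12/s0 L1-HIT; vc=[]
#7 0x65→b12/s0 L1-HIT; vc=[]
#8 0x86→b16/s0 MISS; vc=[12]
#9 0x60→b12/s0 VC-HIT; vc=[16]
#10 0xa5→b20/s0 MISS; vc=[16,12]
#11 0xe5→b28/s0 MISS; vc=[16,12,20]
#12 0x8e→b17/s1 MISS; vc=[16,12,20,9]
#13 0x66→b12/s0 VC-HIT; vc=[16,28,20,9]
#14 0xe8→b29/s1 MISS; vc=[16,28,20,9,17]
#15 0x63→b12/s0 L1-HIT; vc=[16,28,20,9,17]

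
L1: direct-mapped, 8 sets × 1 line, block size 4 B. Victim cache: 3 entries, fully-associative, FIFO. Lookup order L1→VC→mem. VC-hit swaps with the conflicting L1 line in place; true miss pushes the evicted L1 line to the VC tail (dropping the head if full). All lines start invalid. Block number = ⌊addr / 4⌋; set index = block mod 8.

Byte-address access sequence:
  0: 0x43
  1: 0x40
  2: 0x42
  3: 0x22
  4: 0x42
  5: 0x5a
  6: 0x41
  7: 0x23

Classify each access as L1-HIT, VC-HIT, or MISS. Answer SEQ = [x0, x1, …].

SEQ = [MISS, L1-HIT, L1-HIT, MISS, VC-HIT, MISS, L1-HIT, VC-HIT]

  [0] addr=0x43 blk=16 s=0: MISS | VC []
  [1] addr=0x40 blk=16 s=0: L1-HIT | VC []
  [2] addr=0x42 blk=16 s=0: L1-HIT | VC []
  [3] addr=0x22 blk=8 s=0: MISS | VC [16]
  [4] addr=0x42 blk=16 s=0: VC-HIT | VC [8]
  [5] addr=0x5a blk=22 s=6: MISS | VC [8]
  [6] addr=0x41 blk=16 s=0: L1-HIT | VC [8]
  [7] addr=0x23 blk=8 s=0: VC-HIT | VC [16]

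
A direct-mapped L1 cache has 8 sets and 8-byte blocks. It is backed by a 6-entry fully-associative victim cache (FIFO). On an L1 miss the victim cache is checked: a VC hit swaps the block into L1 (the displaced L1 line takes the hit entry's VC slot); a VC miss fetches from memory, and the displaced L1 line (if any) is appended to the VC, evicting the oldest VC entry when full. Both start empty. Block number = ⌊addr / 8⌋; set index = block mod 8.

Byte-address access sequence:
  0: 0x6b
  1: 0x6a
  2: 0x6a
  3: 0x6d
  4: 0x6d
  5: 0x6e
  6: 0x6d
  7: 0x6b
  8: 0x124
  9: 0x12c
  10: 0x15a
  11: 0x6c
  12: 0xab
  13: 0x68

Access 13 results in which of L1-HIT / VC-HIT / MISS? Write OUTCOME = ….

#0 0x6b→b13/s5 MISS; vc=[]
#1 0x6a→b13/s5 L1-HIT; vc=[]
#2 0x6a→b13/s5 L1-HIT; vc=[]
#3 0x6d→b13/s5 L1-HIT; vc=[]
#4 0x6d→b13/s5 L1-HIT; vc=[]
#5 0x6e→b13/s5 L1-HIT; vc=[]
#6 0x6d→b13/s5 L1-HIT; vc=[]
#7 0x6b→b13/s5 L1-HIT; vc=[]
#8 0x124→b36/s4 MISS; vc=[]
#9 0x12c→b37/s5 MISS; vc=[13]
#10 0x15a→b43/s3 MISS; vc=[13]
#11 0x6c→b13/s5 VC-HIT; vc=[37]
#12 0xab→b21/s5 MISS; vc=[37,13]
#13 0x68→b13/s5 VC-HIT; vc=[37,21]

OUTCOME = VC-HIT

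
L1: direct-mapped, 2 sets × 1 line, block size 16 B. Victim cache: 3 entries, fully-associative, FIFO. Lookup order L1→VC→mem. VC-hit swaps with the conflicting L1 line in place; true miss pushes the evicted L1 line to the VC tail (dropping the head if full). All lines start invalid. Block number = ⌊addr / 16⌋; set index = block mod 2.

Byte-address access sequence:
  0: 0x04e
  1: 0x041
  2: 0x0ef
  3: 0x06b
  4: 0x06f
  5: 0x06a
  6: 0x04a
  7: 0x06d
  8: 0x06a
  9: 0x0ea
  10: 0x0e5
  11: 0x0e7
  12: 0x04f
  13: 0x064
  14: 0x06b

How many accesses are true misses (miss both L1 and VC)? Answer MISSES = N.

0: 0x4e (blk 4, set 0) → MISS  vc=[]
1: 0x41 (blk 4, set 0) → L1-HIT  vc=[]
2: 0xef (blk 14, set 0) → MISS  vc=[4]
3: 0x6b (blk 6, set 0) → MISS  vc=[4, 14]
4: 0x6f (blk 6, set 0) → L1-HIT  vc=[4, 14]
5: 0x6a (blk 6, set 0) → L1-HIT  vc=[4, 14]
6: 0x4a (blk 4, set 0) → VC-HIT  vc=[6, 14]
7: 0x6d (blk 6, set 0) → VC-HIT  vc=[4, 14]
8: 0x6a (blk 6, set 0) → L1-HIT  vc=[4, 14]
9: 0xea (blk 14, set 0) → VC-HIT  vc=[4, 6]
10: 0xe5 (blk 14, set 0) → L1-HIT  vc=[4, 6]
11: 0xe7 (blk 14, set 0) → L1-HIT  vc=[4, 6]
12: 0x4f (blk 4, set 0) → VC-HIT  vc=[14, 6]
13: 0x64 (blk 6, set 0) → VC-HIT  vc=[14, 4]
14: 0x6b (blk 6, set 0) → L1-HIT  vc=[14, 4]

MISSES = 3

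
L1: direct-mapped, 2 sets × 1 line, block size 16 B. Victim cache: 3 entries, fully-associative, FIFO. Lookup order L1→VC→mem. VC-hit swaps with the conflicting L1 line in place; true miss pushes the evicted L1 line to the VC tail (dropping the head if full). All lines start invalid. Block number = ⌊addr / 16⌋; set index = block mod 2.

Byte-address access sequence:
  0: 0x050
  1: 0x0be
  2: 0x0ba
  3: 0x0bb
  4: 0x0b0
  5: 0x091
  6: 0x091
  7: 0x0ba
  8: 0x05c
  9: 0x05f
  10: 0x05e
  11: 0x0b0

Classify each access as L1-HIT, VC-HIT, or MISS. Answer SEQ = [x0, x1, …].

  [0] addr=0x50 blk=5 s=1: MISS | VC []
  [1] addr=0xbe blk=11 s=1: MISS | VC [5]
  [2] addr=0xba blk=11 s=1: L1-HIT | VC [5]
  [3] addr=0xbb blk=11 s=1: L1-HIT | VC [5]
  [4] addr=0xb0 blk=11 s=1: L1-HIT | VC [5]
  [5] addr=0x91 blk=9 s=1: MISS | VC [5, 11]
  [6] addr=0x91 blk=9 s=1: L1-HIT | VC [5, 11]
  [7] addr=0xba blk=11 s=1: VC-HIT | VC [5, 9]
  [8] addr=0x5c blk=5 s=1: VC-HIT | VC [11, 9]
  [9] addr=0x5f blk=5 s=1: L1-HIT | VC [11, 9]
  [10] addr=0x5e blk=5 s=1: L1-HIT | VC [11, 9]
  [11] addr=0xb0 blk=11 s=1: VC-HIT | VC [5, 9]

SEQ = [MISS, MISS, L1-HIT, L1-HIT, L1-HIT, MISS, L1-HIT, VC-HIT, VC-HIT, L1-HIT, L1-HIT, VC-HIT]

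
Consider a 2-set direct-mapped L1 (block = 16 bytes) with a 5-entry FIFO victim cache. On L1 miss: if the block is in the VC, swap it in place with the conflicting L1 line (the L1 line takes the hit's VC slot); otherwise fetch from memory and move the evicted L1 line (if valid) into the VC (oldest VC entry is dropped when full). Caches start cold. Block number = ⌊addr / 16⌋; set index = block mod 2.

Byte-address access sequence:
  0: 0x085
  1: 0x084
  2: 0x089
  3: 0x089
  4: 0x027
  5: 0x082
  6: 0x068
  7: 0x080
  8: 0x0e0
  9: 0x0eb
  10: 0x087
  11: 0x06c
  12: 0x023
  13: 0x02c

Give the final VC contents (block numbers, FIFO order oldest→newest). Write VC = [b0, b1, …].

VC = [6, 8, 14]

  [0] addr=0x85 blk=8 s=0: MISS | VC []
  [1] addr=0x84 blk=8 s=0: L1-HIT | VC []
  [2] addr=0x89 blk=8 s=0: L1-HIT | VC []
  [3] addr=0x89 blk=8 s=0: L1-HIT | VC []
  [4] addr=0x27 blk=2 s=0: MISS | VC [8]
  [5] addr=0x82 blk=8 s=0: VC-HIT | VC [2]
  [6] addr=0x68 blk=6 s=0: MISS | VC [2, 8]
  [7] addr=0x80 blk=8 s=0: VC-HIT | VC [2, 6]
  [8] addr=0xe0 blk=14 s=0: MISS | VC [2, 6, 8]
  [9] addr=0xeb blk=14 s=0: L1-HIT | VC [2, 6, 8]
  [10] addr=0x87 blk=8 s=0: VC-HIT | VC [2, 6, 14]
  [11] addr=0x6c blk=6 s=0: VC-HIT | VC [2, 8, 14]
  [12] addr=0x23 blk=2 s=0: VC-HIT | VC [6, 8, 14]
  [13] addr=0x2c blk=2 s=0: L1-HIT | VC [6, 8, 14]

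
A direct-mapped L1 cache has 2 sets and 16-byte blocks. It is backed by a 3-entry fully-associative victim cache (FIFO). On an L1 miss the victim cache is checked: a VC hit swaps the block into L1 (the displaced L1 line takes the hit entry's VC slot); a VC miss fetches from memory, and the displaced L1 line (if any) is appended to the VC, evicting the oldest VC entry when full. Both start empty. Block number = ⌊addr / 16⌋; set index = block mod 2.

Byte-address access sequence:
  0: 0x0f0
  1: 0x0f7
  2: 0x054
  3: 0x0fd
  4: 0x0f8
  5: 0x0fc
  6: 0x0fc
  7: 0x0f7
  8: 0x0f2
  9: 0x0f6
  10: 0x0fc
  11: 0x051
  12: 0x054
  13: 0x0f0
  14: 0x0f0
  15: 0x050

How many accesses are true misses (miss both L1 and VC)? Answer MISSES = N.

0: 0xf0 (blk 15, set 1) → MISS  vc=[]
1: 0xf7 (blk 15, set 1) → L1-HIT  vc=[]
2: 0x54 (blk 5, set 1) → MISS  vc=[15]
3: 0xfd (blk 15, set 1) → VC-HIT  vc=[5]
4: 0xf8 (blk 15, set 1) → L1-HIT  vc=[5]
5: 0xfc (blk 15, set 1) → L1-HIT  vc=[5]
6: 0xfc (blk 15, set 1) → L1-HIT  vc=[5]
7: 0xf7 (blk 15, set 1) → L1-HIT  vc=[5]
8: 0xf2 (blk 15, set 1) → L1-HIT  vc=[5]
9: 0xf6 (blk 15, set 1) → L1-HIT  vc=[5]
10: 0xfc (blk 15, set 1) → L1-HIT  vc=[5]
11: 0x51 (blk 5, set 1) → VC-HIT  vc=[15]
12: 0x54 (blk 5, set 1) → L1-HIT  vc=[15]
13: 0xf0 (blk 15, set 1) → VC-HIT  vc=[5]
14: 0xf0 (blk 15, set 1) → L1-HIT  vc=[5]
15: 0x50 (blk 5, set 1) → VC-HIT  vc=[15]

MISSES = 2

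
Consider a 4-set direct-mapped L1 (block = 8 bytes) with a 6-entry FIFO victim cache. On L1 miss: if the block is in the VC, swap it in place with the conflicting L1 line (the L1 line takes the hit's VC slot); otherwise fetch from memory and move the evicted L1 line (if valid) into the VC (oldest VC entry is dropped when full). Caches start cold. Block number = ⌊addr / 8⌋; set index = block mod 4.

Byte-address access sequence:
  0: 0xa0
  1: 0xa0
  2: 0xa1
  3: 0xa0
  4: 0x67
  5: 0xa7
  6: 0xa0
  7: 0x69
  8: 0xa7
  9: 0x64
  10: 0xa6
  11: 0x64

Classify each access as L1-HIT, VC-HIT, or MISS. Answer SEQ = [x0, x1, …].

SEQ = [MISS, L1-HIT, L1-HIT, L1-HIT, MISS, VC-HIT, L1-HIT, MISS, L1-HIT, VC-HIT, VC-HIT, VC-HIT]

#0 0xa0→b20/s0 MISS; vc=[]
#1 0xa0→b20/s0 L1-HIT; vc=[]
#2 0xa1→b20/s0 L1-HIT; vc=[]
#3 0xa0→b20/s0 L1-HIT; vc=[]
#4 0x67→b12/s0 MISS; vc=[20]
#5 0xa7→b20/s0 VC-HIT; vc=[12]
#6 0xa0→b20/s0 L1-HIT; vc=[12]
#7 0x69→b13/s1 MISS; vc=[12]
#8 0xa7→b20/s0 L1-HIT; vc=[12]
#9 0x64→b12/s0 VC-HIT; vc=[20]
#10 0xa6→b20/s0 VC-HIT; vc=[12]
#11 0x64→b12/s0 VC-HIT; vc=[20]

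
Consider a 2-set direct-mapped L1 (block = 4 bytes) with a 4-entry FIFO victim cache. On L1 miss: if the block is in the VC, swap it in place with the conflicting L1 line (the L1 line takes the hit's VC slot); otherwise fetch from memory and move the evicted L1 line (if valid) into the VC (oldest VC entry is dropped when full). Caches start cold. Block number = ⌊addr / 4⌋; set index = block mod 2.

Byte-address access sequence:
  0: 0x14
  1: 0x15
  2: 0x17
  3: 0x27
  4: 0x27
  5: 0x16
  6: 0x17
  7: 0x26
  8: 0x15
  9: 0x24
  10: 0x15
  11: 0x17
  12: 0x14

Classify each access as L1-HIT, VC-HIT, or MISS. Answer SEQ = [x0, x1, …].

  [0] addr=0x14 blk=5 s=1: MISS | VC []
  [1] addr=0x15 blk=5 s=1: L1-HIT | VC []
  [2] addr=0x17 blk=5 s=1: L1-HIT | VC []
  [3] addr=0x27 blk=9 s=1: MISS | VC [5]
  [4] addr=0x27 blk=9 s=1: L1-HIT | VC [5]
  [5] addr=0x16 blk=5 s=1: VC-HIT | VC [9]
  [6] addr=0x17 blk=5 s=1: L1-HIT | VC [9]
  [7] addr=0x26 blk=9 s=1: VC-HIT | VC [5]
  [8] addr=0x15 blk=5 s=1: VC-HIT | VC [9]
  [9] addr=0x24 blk=9 s=1: VC-HIT | VC [5]
  [10] addr=0x15 blk=5 s=1: VC-HIT | VC [9]
  [11] addr=0x17 blk=5 s=1: L1-HIT | VC [9]
  [12] addr=0x14 blk=5 s=1: L1-HIT | VC [9]

SEQ = [MISS, L1-HIT, L1-HIT, MISS, L1-HIT, VC-HIT, L1-HIT, VC-HIT, VC-HIT, VC-HIT, VC-HIT, L1-HIT, L1-HIT]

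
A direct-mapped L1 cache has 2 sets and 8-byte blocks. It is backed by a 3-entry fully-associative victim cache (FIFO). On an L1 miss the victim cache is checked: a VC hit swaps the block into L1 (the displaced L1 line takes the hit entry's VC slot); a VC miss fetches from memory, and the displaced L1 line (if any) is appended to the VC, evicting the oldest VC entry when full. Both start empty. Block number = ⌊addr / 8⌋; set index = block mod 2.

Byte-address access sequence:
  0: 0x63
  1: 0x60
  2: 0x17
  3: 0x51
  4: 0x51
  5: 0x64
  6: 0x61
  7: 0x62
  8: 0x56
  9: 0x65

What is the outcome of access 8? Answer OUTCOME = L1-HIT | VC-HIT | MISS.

#0 0x63→b12/s0 MISS; vc=[]
#1 0x60→b12/s0 L1-HIT; vc=[]
#2 0x17→b2/s0 MISS; vc=[12]
#3 0x51→b10/s0 MISS; vc=[12,2]
#4 0x51→b10/s0 L1-HIT; vc=[12,2]
#5 0x64→b12/s0 VC-HIT; vc=[10,2]
#6 0x61→b12/s0 L1-HIT; vc=[10,2]
#7 0x62→b12/s0 L1-HIT; vc=[10,2]
#8 0x56→b10/s0 VC-HIT; vc=[12,2]
#9 0x65→b12/s0 VC-HIT; vc=[10,2]

OUTCOME = VC-HIT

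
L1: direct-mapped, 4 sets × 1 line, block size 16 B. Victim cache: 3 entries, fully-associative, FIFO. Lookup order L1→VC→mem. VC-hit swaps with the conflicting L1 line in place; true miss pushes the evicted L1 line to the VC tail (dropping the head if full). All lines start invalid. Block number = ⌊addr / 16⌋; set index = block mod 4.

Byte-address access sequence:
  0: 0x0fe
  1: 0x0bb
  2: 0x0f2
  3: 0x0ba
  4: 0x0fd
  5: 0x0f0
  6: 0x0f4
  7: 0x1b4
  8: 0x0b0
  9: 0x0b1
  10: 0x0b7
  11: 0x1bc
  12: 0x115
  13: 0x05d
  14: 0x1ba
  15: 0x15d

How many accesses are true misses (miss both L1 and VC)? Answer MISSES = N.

MISSES = 6

0: 0xfe (blk 15, set 3) → MISS  vc=[]
1: 0xbb (blk 11, set 3) → MISS  vc=[15]
2: 0xf2 (blk 15, set 3) → VC-HIT  vc=[11]
3: 0xba (blk 11, set 3) → VC-HIT  vc=[15]
4: 0xfd (blk 15, set 3) → VC-HIT  vc=[11]
5: 0xf0 (blk 15, set 3) → L1-HIT  vc=[11]
6: 0xf4 (blk 15, set 3) → L1-HIT  vc=[11]
7: 0x1b4 (blk 27, set 3) → MISS  vc=[11, 15]
8: 0xb0 (blk 11, set 3) → VC-HIT  vc=[27, 15]
9: 0xb1 (blk 11, set 3) → L1-HIT  vc=[27, 15]
10: 0xb7 (blk 11, set 3) → L1-HIT  vc=[27, 15]
11: 0x1bc (blk 27, set 3) → VC-HIT  vc=[11, 15]
12: 0x115 (blk 17, set 1) → MISS  vc=[11, 15]
13: 0x5d (blk 5, set 1) → MISS  vc=[11, 15, 17]
14: 0x1ba (blk 27, set 3) → L1-HIT  vc=[11, 15, 17]
15: 0x15d (blk 21, set 1) → MISS  vc=[15, 17, 5]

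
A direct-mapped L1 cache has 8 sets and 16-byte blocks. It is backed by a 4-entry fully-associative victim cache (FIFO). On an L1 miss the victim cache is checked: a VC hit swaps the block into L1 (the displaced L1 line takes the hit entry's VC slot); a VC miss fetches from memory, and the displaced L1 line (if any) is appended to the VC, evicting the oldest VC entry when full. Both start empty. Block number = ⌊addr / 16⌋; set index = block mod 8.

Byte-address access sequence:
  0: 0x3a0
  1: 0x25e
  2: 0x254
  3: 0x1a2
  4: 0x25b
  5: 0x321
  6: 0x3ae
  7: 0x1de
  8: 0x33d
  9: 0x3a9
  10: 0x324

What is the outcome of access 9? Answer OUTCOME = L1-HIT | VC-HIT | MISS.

OUTCOME = L1-HIT

#0 0x3a0→b58/s2 MISS; vc=[]
#1 0x25e→b37/s5 MISS; vc=[]
#2 0x254→b37/s5 L1-HIT; vc=[]
#3 0x1a2→b26/s2 MISS; vc=[58]
#4 0x25b→b37/s5 L1-HIT; vc=[58]
#5 0x321→b50/s2 MISS; vc=[58,26]
#6 0x3ae→b58/s2 VC-HIT; vc=[50,26]
#7 0x1de→b29/s5 MISS; vc=[50,26,37]
#8 0x33d→b51/s3 MISS; vc=[50,26,37]
#9 0x3a9→b58/s2 L1-HIT; vc=[50,26,37]
#10 0x324→b50/s2 VC-HIT; vc=[58,26,37]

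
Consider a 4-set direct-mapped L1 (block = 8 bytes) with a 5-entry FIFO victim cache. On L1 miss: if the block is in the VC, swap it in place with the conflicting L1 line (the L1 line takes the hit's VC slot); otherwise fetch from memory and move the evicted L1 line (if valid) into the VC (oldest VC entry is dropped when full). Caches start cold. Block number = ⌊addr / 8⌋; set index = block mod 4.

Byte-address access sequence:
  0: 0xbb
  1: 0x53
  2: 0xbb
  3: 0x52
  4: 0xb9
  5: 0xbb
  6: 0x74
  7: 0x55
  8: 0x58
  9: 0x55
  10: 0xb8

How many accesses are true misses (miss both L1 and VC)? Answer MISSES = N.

MISSES = 4

  [0] addr=0xbb blk=23 s=3: MISS | VC []
  [1] addr=0x53 blk=10 s=2: MISS | VC []
  [2] addr=0xbb blk=23 s=3: L1-HIT | VC []
  [3] addr=0x52 blk=10 s=2: L1-HIT | VC []
  [4] addr=0xb9 blk=23 s=3: L1-HIT | VC []
  [5] addr=0xbb blk=23 s=3: L1-HIT | VC []
  [6] addr=0x74 blk=14 s=2: MISS | VC [10]
  [7] addr=0x55 blk=10 s=2: VC-HIT | VC [14]
  [8] addr=0x58 blk=11 s=3: MISS | VC [14, 23]
  [9] addr=0x55 blk=10 s=2: L1-HIT | VC [14, 23]
  [10] addr=0xb8 blk=23 s=3: VC-HIT | VC [14, 11]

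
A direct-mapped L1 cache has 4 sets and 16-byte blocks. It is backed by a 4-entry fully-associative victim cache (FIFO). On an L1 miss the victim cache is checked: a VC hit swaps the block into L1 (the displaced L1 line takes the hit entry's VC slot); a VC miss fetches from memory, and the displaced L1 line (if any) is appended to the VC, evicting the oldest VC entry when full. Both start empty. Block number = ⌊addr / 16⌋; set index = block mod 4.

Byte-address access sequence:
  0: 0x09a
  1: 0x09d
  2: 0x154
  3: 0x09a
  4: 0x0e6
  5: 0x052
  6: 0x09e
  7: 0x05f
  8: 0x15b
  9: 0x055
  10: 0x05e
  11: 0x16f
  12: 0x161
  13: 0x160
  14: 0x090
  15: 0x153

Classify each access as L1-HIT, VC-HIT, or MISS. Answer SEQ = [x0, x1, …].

SEQ = [MISS, L1-HIT, MISS, VC-HIT, MISS, MISS, VC-HIT, VC-HIT, VC-HIT, VC-HIT, L1-HIT, MISS, L1-HIT, L1-HIT, VC-HIT, VC-HIT]

  [0] addr=0x9a blk=9 s=1: MISS | VC []
  [1] addr=0x9d blk=9 s=1: L1-HIT | VC []
  [2] addr=0x154 blk=21 s=1: MISS | VC [9]
  [3] addr=0x9a blk=9 s=1: VC-HIT | VC [21]
  [4] addr=0xe6 blk=14 s=2: MISS | VC [21]
  [5] addr=0x52 blk=5 s=1: MISS | VC [21, 9]
  [6] addr=0x9e blk=9 s=1: VC-HIT | VC [21, 5]
  [7] addr=0x5f blk=5 s=1: VC-HIT | VC [21, 9]
  [8] addr=0x15b blk=21 s=1: VC-HIT | VC [5, 9]
  [9] addr=0x55 blk=5 s=1: VC-HIT | VC [21, 9]
  [10] addr=0x5e blk=5 s=1: L1-HIT | VC [21, 9]
  [11] addr=0x16f blk=22 s=2: MISS | VC [21, 9, 14]
  [12] addr=0x161 blk=22 s=2: L1-HIT | VC [21, 9, 14]
  [13] addr=0x160 blk=22 s=2: L1-HIT | VC [21, 9, 14]
  [14] addr=0x90 blk=9 s=1: VC-HIT | VC [21, 5, 14]
  [15] addr=0x153 blk=21 s=1: VC-HIT | VC [9, 5, 14]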